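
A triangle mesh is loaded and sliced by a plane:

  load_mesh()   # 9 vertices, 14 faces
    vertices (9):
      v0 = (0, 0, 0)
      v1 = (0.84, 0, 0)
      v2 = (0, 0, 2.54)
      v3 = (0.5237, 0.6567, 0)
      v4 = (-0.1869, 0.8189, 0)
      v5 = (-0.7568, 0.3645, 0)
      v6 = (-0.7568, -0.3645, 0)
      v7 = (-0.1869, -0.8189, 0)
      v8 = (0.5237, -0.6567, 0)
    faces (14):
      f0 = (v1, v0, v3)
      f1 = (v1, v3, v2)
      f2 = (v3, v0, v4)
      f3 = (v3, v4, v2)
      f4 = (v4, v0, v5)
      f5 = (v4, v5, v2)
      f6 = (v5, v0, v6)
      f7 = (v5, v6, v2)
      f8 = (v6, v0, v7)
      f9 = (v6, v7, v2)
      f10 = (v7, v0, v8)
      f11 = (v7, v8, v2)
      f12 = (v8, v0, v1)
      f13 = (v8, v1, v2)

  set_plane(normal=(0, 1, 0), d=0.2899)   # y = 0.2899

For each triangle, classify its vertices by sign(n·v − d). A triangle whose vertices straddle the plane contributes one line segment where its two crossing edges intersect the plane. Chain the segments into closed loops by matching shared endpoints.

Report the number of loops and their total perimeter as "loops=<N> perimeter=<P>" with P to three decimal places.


loops=1 perimeter=5.107

Straddling triangles (8 of 14):
  (v1,v0,v3) [--+] → (0.231187, 0.2899, 0)–(0.700369, 0.2899, 0)  len=0.4692
  (v1,v3,v2) [-+-] → (0.700369, 0.2899, 0)–(0.231187, 0.2899, 1.41872)  len=1.4943
  (v3,v0,v4) [+-+] → (0.231187, 0.2899, 0)–(-0.0661647, 0.2899, 0)  len=0.2974
  (v3,v4,v2) [++-] → (-0.0661647, 0.2899, 1.64081)–(0.231187, 0.2899, 1.41872)  len=0.3711
  (v4,v0,v5) [+-+] → (-0.0661647, 0.2899, 0)–(-0.60191, 0.2899, 0)  len=0.5357
  (v4,v5,v2) [++-] → (-0.60191, 0.2899, 0.519846)–(-0.0661647, 0.2899, 1.64081)  len=1.2424
  (v5,v0,v6) [+--] → (-0.60191, 0.2899, 0)–(-0.7568, 0.2899, 0)  len=0.1549
  (v5,v6,v2) [+--] → (-0.7568, 0.2899, 0)–(-0.60191, 0.2899, 0.519846)  len=0.5424

Chained into 1 loop(s):
  loop 1: 8 segments, perimeter = 5.1074
Total perimeter = 5.107


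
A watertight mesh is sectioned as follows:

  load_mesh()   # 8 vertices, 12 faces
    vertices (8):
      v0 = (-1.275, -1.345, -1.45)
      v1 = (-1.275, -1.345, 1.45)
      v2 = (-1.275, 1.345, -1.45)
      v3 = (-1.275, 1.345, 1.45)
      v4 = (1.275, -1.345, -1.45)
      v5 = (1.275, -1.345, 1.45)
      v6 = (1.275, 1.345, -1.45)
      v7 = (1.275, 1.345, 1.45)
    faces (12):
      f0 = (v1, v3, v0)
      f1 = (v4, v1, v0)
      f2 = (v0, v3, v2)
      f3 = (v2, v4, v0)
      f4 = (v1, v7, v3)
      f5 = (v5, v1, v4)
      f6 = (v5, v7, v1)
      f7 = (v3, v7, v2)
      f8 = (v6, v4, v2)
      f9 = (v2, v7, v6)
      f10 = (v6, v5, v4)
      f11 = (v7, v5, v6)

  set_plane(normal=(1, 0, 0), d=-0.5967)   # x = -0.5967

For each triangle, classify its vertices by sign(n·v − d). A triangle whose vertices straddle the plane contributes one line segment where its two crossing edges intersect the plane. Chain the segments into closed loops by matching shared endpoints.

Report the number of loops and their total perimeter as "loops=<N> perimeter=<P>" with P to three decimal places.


loops=1 perimeter=11.180

Straddling triangles (8 of 12):
  (v4,v1,v0) [+--] → (-0.5967, -1.345, 0.6786)–(-0.5967, -1.345, -1.45)  len=2.1286
  (v2,v4,v0) [-+-] → (-0.5967, 0.62946, -1.45)–(-0.5967, -1.345, -1.45)  len=1.9745
  (v1,v7,v3) [-+-] → (-0.5967, -0.62946, 1.45)–(-0.5967, 1.345, 1.45)  len=1.9745
  (v5,v1,v4) [+-+] → (-0.5967, -1.345, 1.45)–(-0.5967, -1.345, 0.6786)  len=0.7714
  (v5,v7,v1) [++-] → (-0.5967, -0.62946, 1.45)–(-0.5967, -1.345, 1.45)  len=0.7155
  (v3,v7,v2) [-+-] → (-0.5967, 1.345, 1.45)–(-0.5967, 1.345, -0.6786)  len=2.1286
  (v6,v4,v2) [++-] → (-0.5967, 0.62946, -1.45)–(-0.5967, 1.345, -1.45)  len=0.7155
  (v2,v7,v6) [-++] → (-0.5967, 1.345, -0.6786)–(-0.5967, 1.345, -1.45)  len=0.7714

Chained into 1 loop(s):
  loop 1: 8 segments, perimeter = 11.1800
Total perimeter = 11.180


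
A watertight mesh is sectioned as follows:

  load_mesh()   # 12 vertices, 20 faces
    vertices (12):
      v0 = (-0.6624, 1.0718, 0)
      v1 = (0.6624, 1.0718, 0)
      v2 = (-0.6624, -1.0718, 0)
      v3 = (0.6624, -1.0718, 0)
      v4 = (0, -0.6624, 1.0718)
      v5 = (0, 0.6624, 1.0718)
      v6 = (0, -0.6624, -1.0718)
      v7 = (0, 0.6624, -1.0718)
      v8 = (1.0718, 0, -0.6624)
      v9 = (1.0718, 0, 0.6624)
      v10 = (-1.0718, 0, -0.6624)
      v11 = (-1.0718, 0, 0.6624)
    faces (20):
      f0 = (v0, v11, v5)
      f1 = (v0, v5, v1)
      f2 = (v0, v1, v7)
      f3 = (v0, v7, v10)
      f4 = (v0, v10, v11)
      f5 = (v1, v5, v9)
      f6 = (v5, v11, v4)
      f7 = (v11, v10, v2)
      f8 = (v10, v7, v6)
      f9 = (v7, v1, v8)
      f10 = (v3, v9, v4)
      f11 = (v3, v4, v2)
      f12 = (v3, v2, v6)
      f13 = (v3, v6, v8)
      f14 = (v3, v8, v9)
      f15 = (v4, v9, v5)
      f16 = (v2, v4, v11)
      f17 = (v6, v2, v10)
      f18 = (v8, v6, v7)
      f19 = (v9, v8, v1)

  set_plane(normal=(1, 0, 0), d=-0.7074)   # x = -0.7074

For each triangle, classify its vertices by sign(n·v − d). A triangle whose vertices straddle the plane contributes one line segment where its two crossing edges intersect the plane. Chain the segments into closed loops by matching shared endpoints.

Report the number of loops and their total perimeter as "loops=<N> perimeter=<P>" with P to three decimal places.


Straddling triangles (8 of 20):
  (v0,v11,v5) [+-+] → (-0.7074, 0.953991, 0.072809)–(-0.7074, 0.225209, 0.801591)  len=1.0307
  (v0,v7,v10) [++-] → (-0.7074, 0.225209, -0.801591)–(-0.7074, 0.953991, -0.072809)  len=1.0307
  (v0,v10,v11) [+--] → (-0.7074, 0.953991, -0.072809)–(-0.7074, 0.953991, 0.072809)  len=0.1456
  (v5,v11,v4) [+-+] → (-0.7074, 0.225209, 0.801591)–(-0.7074, -0.225209, 0.801591)  len=0.4504
  (v11,v10,v2) [--+] → (-0.7074, -0.953991, -0.072809)–(-0.7074, -0.953991, 0.072809)  len=0.1456
  (v10,v7,v6) [-++] → (-0.7074, 0.225209, -0.801591)–(-0.7074, -0.225209, -0.801591)  len=0.4504
  (v2,v4,v11) [++-] → (-0.7074, -0.225209, 0.801591)–(-0.7074, -0.953991, 0.072809)  len=1.0307
  (v6,v2,v10) [++-] → (-0.7074, -0.953991, -0.072809)–(-0.7074, -0.225209, -0.801591)  len=1.0307

Chained into 1 loop(s):
  loop 1: 8 segments, perimeter = 5.3147
Total perimeter = 5.315

loops=1 perimeter=5.315


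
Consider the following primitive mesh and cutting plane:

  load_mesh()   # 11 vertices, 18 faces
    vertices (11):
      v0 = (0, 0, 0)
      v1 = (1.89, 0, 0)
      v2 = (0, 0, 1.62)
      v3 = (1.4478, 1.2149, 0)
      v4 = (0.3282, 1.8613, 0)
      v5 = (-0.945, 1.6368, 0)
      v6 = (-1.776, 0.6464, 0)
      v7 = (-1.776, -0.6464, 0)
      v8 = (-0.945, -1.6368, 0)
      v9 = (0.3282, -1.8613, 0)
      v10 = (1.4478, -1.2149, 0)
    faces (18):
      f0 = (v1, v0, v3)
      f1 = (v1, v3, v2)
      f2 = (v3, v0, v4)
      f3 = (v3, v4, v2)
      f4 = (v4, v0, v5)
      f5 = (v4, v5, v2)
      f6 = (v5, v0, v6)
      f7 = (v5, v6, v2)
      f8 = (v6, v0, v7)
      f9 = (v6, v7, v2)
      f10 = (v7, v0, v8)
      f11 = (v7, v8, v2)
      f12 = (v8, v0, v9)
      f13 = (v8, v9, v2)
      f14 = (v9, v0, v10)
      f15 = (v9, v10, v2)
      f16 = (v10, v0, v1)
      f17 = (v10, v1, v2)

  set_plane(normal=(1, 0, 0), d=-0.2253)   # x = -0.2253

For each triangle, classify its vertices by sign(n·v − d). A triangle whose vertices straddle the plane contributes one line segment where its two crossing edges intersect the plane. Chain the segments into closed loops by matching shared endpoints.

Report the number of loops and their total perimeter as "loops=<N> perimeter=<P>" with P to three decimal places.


Straddling triangles (10 of 18):
  (v4,v0,v5) [++-] → (-0.2253, 0.390234, 0)–(-0.2253, 1.7637, 0)  len=1.3735
  (v4,v5,v2) [+-+] → (-0.2253, 1.7637, 0)–(-0.2253, 0.390234, 1.23377)  len=1.8462
  (v5,v0,v6) [-+-] → (-0.2253, 0.390234, 0)–(-0.2253, 0.0820011, 0)  len=0.3082
  (v5,v6,v2) [--+] → (-0.2253, 0.0820011, 1.41449)–(-0.2253, 0.390234, 1.23377)  len=0.3573
  (v6,v0,v7) [-+-] → (-0.2253, 0.0820011, 0)–(-0.2253, -0.0820011, 0)  len=0.1640
  (v6,v7,v2) [--+] → (-0.2253, -0.0820011, 1.41449)–(-0.2253, 0.0820011, 1.41449)  len=0.1640
  (v7,v0,v8) [-+-] → (-0.2253, -0.0820011, 0)–(-0.2253, -0.390234, 0)  len=0.3082
  (v7,v8,v2) [--+] → (-0.2253, -0.390234, 1.23377)–(-0.2253, -0.0820011, 1.41449)  len=0.3573
  (v8,v0,v9) [-++] → (-0.2253, -0.390234, 0)–(-0.2253, -1.7637, 0)  len=1.3735
  (v8,v9,v2) [-++] → (-0.2253, -1.7637, 0)–(-0.2253, -0.390234, 1.23377)  len=1.8462

Chained into 1 loop(s):
  loop 1: 10 segments, perimeter = 8.0985
Total perimeter = 8.099

loops=1 perimeter=8.099


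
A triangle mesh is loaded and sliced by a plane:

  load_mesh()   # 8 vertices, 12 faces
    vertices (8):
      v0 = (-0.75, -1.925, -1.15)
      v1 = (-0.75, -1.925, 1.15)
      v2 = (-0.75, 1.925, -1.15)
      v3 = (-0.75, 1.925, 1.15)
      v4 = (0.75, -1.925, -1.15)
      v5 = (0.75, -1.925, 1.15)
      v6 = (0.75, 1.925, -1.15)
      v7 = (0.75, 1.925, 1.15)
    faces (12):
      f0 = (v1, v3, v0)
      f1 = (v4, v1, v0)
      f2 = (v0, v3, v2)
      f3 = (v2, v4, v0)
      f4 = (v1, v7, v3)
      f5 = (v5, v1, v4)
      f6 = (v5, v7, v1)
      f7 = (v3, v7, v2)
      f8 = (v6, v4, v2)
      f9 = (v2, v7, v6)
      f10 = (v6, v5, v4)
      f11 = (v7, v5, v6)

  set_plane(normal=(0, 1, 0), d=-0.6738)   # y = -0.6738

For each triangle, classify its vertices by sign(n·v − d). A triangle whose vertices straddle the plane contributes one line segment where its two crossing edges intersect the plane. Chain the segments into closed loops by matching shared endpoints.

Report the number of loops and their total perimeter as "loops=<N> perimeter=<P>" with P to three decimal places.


loops=1 perimeter=7.600

Straddling triangles (8 of 12):
  (v1,v3,v0) [-+-] → (-0.75, -0.6738, 1.15)–(-0.75, -0.6738, -0.40253)  len=1.5525
  (v0,v3,v2) [-++] → (-0.75, -0.6738, -0.40253)–(-0.75, -0.6738, -1.15)  len=0.7475
  (v2,v4,v0) [+--] → (0.262519, -0.6738, -1.15)–(-0.75, -0.6738, -1.15)  len=1.0125
  (v1,v7,v3) [-++] → (-0.262519, -0.6738, 1.15)–(-0.75, -0.6738, 1.15)  len=0.4875
  (v5,v7,v1) [-+-] → (0.75, -0.6738, 1.15)–(-0.262519, -0.6738, 1.15)  len=1.0125
  (v6,v4,v2) [+-+] → (0.75, -0.6738, -1.15)–(0.262519, -0.6738, -1.15)  len=0.4875
  (v6,v5,v4) [+--] → (0.75, -0.6738, 0.40253)–(0.75, -0.6738, -1.15)  len=1.5525
  (v7,v5,v6) [+-+] → (0.75, -0.6738, 1.15)–(0.75, -0.6738, 0.40253)  len=0.7475

Chained into 1 loop(s):
  loop 1: 8 segments, perimeter = 7.6000
Total perimeter = 7.600


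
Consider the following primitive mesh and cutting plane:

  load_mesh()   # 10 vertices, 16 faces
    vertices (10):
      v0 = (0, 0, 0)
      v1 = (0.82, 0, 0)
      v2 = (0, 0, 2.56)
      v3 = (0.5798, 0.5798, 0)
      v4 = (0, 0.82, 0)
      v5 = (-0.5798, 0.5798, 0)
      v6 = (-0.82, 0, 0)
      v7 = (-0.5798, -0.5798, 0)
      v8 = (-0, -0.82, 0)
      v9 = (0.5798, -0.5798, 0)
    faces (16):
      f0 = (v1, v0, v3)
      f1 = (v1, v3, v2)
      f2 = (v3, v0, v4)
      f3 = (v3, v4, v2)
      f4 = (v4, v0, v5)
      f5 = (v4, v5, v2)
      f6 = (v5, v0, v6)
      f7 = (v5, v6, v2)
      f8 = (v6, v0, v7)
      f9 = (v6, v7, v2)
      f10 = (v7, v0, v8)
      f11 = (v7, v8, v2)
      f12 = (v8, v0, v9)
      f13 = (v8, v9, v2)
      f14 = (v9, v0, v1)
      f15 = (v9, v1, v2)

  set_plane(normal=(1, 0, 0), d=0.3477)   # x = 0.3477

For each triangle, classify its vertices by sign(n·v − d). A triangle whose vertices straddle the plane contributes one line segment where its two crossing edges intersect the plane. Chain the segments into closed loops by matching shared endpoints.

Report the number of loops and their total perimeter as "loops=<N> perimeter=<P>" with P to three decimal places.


loops=1 perimeter=4.641

Straddling triangles (8 of 16):
  (v1,v0,v3) [+-+] → (0.3477, 0, 0)–(0.3477, 0.3477, 0)  len=0.3477
  (v1,v3,v2) [++-] → (0.3477, 0.3477, 1.02479)–(0.3477, 0, 1.4745)  len=0.5684
  (v3,v0,v4) [+--] → (0.3477, 0.3477, 0)–(0.3477, 0.675955, 0)  len=0.3283
  (v3,v4,v2) [+--] → (0.3477, 0.675955, 0)–(0.3477, 0.3477, 1.02479)  len=1.0761
  (v8,v0,v9) [--+] → (0.3477, -0.3477, 0)–(0.3477, -0.675955, 0)  len=0.3283
  (v8,v9,v2) [-+-] → (0.3477, -0.675955, 0)–(0.3477, -0.3477, 1.02479)  len=1.0761
  (v9,v0,v1) [+-+] → (0.3477, -0.3477, 0)–(0.3477, 0, 0)  len=0.3477
  (v9,v1,v2) [++-] → (0.3477, 0, 1.4745)–(0.3477, -0.3477, 1.02479)  len=0.5684

Chained into 1 loop(s):
  loop 1: 8 segments, perimeter = 4.6410
Total perimeter = 4.641


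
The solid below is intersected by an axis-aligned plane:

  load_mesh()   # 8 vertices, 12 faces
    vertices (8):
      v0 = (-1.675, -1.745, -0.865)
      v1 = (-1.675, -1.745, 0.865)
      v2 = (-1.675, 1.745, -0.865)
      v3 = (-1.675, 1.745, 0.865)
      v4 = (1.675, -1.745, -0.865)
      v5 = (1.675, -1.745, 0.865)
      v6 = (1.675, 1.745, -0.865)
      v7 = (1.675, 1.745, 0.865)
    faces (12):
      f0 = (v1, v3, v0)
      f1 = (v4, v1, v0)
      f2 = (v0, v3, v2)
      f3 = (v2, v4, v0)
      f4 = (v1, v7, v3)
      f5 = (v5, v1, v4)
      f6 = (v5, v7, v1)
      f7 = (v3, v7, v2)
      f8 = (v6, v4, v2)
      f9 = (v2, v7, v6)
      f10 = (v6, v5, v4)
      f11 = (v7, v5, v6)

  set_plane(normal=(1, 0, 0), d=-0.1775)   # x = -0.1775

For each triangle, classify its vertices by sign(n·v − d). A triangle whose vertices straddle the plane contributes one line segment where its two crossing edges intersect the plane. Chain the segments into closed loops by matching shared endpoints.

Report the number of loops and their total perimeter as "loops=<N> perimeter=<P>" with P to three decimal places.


loops=1 perimeter=10.440

Straddling triangles (8 of 12):
  (v4,v1,v0) [+--] → (-0.1775, -1.745, 0.0916642)–(-0.1775, -1.745, -0.865)  len=0.9567
  (v2,v4,v0) [-+-] → (-0.1775, 0.184918, -0.865)–(-0.1775, -1.745, -0.865)  len=1.9299
  (v1,v7,v3) [-+-] → (-0.1775, -0.184918, 0.865)–(-0.1775, 1.745, 0.865)  len=1.9299
  (v5,v1,v4) [+-+] → (-0.1775, -1.745, 0.865)–(-0.1775, -1.745, 0.0916642)  len=0.7733
  (v5,v7,v1) [++-] → (-0.1775, -0.184918, 0.865)–(-0.1775, -1.745, 0.865)  len=1.5601
  (v3,v7,v2) [-+-] → (-0.1775, 1.745, 0.865)–(-0.1775, 1.745, -0.0916642)  len=0.9567
  (v6,v4,v2) [++-] → (-0.1775, 0.184918, -0.865)–(-0.1775, 1.745, -0.865)  len=1.5601
  (v2,v7,v6) [-++] → (-0.1775, 1.745, -0.0916642)–(-0.1775, 1.745, -0.865)  len=0.7733

Chained into 1 loop(s):
  loop 1: 8 segments, perimeter = 10.4400
Total perimeter = 10.440


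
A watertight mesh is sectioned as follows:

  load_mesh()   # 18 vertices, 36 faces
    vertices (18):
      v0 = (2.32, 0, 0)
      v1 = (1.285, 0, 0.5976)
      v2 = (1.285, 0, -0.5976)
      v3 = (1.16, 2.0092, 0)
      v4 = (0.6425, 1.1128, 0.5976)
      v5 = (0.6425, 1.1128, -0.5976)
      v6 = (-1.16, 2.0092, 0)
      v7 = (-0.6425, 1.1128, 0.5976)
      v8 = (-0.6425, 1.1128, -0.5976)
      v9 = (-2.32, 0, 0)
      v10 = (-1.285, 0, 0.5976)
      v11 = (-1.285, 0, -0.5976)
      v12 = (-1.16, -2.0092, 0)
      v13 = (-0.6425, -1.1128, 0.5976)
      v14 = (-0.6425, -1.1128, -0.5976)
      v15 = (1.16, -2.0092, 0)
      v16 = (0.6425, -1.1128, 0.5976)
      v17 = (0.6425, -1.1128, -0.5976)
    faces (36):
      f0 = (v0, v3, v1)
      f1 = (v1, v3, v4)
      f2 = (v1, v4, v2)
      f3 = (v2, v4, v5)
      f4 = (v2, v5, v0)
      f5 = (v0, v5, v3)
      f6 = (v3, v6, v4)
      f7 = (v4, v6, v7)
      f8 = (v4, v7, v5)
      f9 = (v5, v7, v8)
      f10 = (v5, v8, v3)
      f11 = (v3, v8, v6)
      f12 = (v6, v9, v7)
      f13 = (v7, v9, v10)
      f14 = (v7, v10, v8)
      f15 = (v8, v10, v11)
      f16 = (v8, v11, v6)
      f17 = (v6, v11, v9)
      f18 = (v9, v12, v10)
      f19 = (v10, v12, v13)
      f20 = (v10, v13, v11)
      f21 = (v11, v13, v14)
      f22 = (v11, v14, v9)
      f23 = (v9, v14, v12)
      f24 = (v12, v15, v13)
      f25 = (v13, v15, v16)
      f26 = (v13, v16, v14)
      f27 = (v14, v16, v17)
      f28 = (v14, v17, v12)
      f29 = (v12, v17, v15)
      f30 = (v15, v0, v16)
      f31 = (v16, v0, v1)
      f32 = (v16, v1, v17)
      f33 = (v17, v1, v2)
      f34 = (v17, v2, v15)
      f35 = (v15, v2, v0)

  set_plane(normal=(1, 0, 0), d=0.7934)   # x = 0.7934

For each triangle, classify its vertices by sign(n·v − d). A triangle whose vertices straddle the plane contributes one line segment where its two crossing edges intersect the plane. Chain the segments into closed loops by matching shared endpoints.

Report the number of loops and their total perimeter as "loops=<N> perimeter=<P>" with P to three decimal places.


Straddling triangles (16 of 36):
  (v1,v3,v4) [++-] → (0.7934, 1.37419, 0.423343)–(0.7934, 0.851444, 0.5976)  len=0.5510
  (v1,v4,v2) [+-+] → (0.7934, 0.851444, 0.5976)–(0.7934, 0.851444, 0.316891)  len=0.2807
  (v2,v4,v5) [+--] → (0.7934, 0.851444, 0.316891)–(0.7934, 0.851444, -0.5976)  len=0.9145
  (v2,v5,v0) [+-+] → (0.7934, 0.851444, -0.5976)–(0.7934, 1.0127, -0.543843)  len=0.1700
  (v0,v5,v3) [+-+] → (0.7934, 1.0127, -0.543843)–(0.7934, 1.37419, -0.423343)  len=0.3810
  (v3,v6,v4) [+--] → (0.7934, 2.0092, 0)–(0.7934, 1.37419, 0.423343)  len=0.7632
  (v5,v8,v3) [--+] → (0.7934, 1.82689, -0.121542)–(0.7934, 1.37419, -0.423343)  len=0.5441
  (v3,v8,v6) [+--] → (0.7934, 1.82689, -0.121542)–(0.7934, 2.0092, 0)  len=0.2191
  (v12,v15,v13) [-+-] → (0.7934, -2.0092, 0)–(0.7934, -1.82689, 0.121542)  len=0.2191
  (v13,v15,v16) [-+-] → (0.7934, -1.82689, 0.121542)–(0.7934, -1.37419, 0.423343)  len=0.5441
  (v12,v17,v15) [--+] → (0.7934, -1.37419, -0.423343)–(0.7934, -2.0092, 0)  len=0.7632
  (v15,v0,v16) [++-] → (0.7934, -1.0127, 0.543843)–(0.7934, -1.37419, 0.423343)  len=0.3810
  (v16,v0,v1) [-++] → (0.7934, -1.0127, 0.543843)–(0.7934, -0.851444, 0.5976)  len=0.1700
  (v16,v1,v17) [-+-] → (0.7934, -0.851444, 0.5976)–(0.7934, -0.851444, -0.316891)  len=0.9145
  (v17,v1,v2) [-++] → (0.7934, -0.851444, -0.316891)–(0.7934, -0.851444, -0.5976)  len=0.2807
  (v17,v2,v15) [-++] → (0.7934, -0.851444, -0.5976)–(0.7934, -1.37419, -0.423343)  len=0.5510

Chained into 2 loop(s):
  loop 1: 8 segments, perimeter = 3.8236
  loop 2: 8 segments, perimeter = 3.8236
Total perimeter = 7.647

loops=2 perimeter=7.647


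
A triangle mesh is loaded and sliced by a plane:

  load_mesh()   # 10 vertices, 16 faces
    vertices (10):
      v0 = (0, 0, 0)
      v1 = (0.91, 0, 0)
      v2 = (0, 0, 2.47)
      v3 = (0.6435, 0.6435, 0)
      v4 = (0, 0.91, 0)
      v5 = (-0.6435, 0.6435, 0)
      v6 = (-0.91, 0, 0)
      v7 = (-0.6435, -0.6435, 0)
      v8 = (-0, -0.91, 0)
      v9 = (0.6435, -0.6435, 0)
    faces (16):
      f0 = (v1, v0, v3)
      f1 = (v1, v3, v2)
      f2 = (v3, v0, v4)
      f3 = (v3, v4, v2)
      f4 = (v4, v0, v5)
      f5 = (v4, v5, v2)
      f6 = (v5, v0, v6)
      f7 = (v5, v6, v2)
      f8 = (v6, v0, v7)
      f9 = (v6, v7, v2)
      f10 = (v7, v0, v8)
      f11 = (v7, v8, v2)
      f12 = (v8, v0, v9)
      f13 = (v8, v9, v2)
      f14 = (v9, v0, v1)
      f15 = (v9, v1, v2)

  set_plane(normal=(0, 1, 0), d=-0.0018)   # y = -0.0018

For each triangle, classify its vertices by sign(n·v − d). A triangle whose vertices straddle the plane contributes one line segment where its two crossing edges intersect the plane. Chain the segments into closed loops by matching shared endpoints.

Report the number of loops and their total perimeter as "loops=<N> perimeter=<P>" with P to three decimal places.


loops=1 perimeter=7.074

Straddling triangles (8 of 16):
  (v6,v0,v7) [++-] → (-0.0018, -0.0018, 0)–(-0.909255, -0.0018, 0)  len=0.9075
  (v6,v7,v2) [+-+] → (-0.909255, -0.0018, 0)–(-0.0018, -0.0018, 2.46309)  len=2.6249
  (v7,v0,v8) [-+-] → (-0.0018, -0.0018, 0)–(0, -0.0018, 0)  len=0.0018
  (v7,v8,v2) [--+] → (0, -0.0018, 2.46511)–(-0.0018, -0.0018, 2.46309)  len=0.0027
  (v8,v0,v9) [-+-] → (0, -0.0018, 0)–(0.0018, -0.0018, 0)  len=0.0018
  (v8,v9,v2) [--+] → (0.0018, -0.0018, 2.46309)–(0, -0.0018, 2.46511)  len=0.0027
  (v9,v0,v1) [-++] → (0.0018, -0.0018, 0)–(0.909255, -0.0018, 0)  len=0.9075
  (v9,v1,v2) [-++] → (0.909255, -0.0018, 0)–(0.0018, -0.0018, 2.46309)  len=2.6249

Chained into 1 loop(s):
  loop 1: 8 segments, perimeter = 7.0738
Total perimeter = 7.074


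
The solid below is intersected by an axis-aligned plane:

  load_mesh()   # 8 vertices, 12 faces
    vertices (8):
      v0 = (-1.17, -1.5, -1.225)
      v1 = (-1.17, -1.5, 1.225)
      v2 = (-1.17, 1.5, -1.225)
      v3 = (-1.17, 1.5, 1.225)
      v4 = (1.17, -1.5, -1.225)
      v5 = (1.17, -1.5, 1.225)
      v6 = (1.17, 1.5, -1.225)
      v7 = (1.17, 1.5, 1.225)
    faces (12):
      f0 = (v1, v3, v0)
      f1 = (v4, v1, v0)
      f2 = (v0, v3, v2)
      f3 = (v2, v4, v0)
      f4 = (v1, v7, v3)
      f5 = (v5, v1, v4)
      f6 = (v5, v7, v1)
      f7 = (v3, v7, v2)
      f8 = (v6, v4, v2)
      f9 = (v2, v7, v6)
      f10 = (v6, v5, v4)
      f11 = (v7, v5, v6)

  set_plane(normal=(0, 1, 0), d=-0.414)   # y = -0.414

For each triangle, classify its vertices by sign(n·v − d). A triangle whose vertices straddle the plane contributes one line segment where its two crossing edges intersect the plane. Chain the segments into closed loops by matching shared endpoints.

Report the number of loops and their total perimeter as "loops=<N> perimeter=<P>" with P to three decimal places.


loops=1 perimeter=9.580

Straddling triangles (8 of 12):
  (v1,v3,v0) [-+-] → (-1.17, -0.414, 1.225)–(-1.17, -0.414, -0.3381)  len=1.5631
  (v0,v3,v2) [-++] → (-1.17, -0.414, -0.3381)–(-1.17, -0.414, -1.225)  len=0.8869
  (v2,v4,v0) [+--] → (0.32292, -0.414, -1.225)–(-1.17, -0.414, -1.225)  len=1.4929
  (v1,v7,v3) [-++] → (-0.32292, -0.414, 1.225)–(-1.17, -0.414, 1.225)  len=0.8471
  (v5,v7,v1) [-+-] → (1.17, -0.414, 1.225)–(-0.32292, -0.414, 1.225)  len=1.4929
  (v6,v4,v2) [+-+] → (1.17, -0.414, -1.225)–(0.32292, -0.414, -1.225)  len=0.8471
  (v6,v5,v4) [+--] → (1.17, -0.414, 0.3381)–(1.17, -0.414, -1.225)  len=1.5631
  (v7,v5,v6) [+-+] → (1.17, -0.414, 1.225)–(1.17, -0.414, 0.3381)  len=0.8869

Chained into 1 loop(s):
  loop 1: 8 segments, perimeter = 9.5800
Total perimeter = 9.580


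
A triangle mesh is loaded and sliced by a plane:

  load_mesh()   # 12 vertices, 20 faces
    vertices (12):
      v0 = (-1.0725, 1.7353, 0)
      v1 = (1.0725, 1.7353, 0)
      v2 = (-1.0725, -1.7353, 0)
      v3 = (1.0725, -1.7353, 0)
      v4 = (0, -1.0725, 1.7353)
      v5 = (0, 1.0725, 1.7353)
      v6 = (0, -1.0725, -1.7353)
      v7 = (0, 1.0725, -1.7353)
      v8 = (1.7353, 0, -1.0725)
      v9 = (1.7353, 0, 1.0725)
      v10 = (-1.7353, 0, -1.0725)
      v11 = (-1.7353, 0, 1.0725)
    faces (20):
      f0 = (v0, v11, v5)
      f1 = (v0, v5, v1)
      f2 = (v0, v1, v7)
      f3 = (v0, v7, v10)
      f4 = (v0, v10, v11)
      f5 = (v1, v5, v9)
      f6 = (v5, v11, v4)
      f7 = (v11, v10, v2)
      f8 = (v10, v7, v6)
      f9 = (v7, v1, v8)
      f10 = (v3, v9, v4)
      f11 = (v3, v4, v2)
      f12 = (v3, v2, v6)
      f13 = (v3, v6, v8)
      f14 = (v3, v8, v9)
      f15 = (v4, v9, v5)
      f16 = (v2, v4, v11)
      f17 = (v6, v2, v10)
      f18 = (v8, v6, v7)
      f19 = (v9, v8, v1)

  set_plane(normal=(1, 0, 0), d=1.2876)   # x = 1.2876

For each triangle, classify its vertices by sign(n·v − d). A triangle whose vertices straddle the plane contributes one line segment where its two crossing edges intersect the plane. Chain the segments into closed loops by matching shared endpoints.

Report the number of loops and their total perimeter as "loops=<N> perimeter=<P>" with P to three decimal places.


Straddling triangles (8 of 20):
  (v1,v5,v9) [--+] → (1.2876, 0.2767, 1.2435)–(1.2876, 1.17214, 0.348061)  len=1.2663
  (v7,v1,v8) [--+] → (1.2876, 1.17214, -0.348061)–(1.2876, 0.2767, -1.2435)  len=1.2663
  (v3,v9,v4) [-+-] → (1.2876, -1.17214, 0.348061)–(1.2876, -0.2767, 1.2435)  len=1.2663
  (v3,v6,v8) [--+] → (1.2876, -0.2767, -1.2435)–(1.2876, -1.17214, -0.348061)  len=1.2663
  (v3,v8,v9) [-++] → (1.2876, -1.17214, -0.348061)–(1.2876, -1.17214, 0.348061)  len=0.6961
  (v4,v9,v5) [-+-] → (1.2876, -0.2767, 1.2435)–(1.2876, 0.2767, 1.2435)  len=0.5534
  (v8,v6,v7) [+--] → (1.2876, -0.2767, -1.2435)–(1.2876, 0.2767, -1.2435)  len=0.5534
  (v9,v8,v1) [++-] → (1.2876, 1.17214, -0.348061)–(1.2876, 1.17214, 0.348061)  len=0.6961

Chained into 1 loop(s):
  loop 1: 8 segments, perimeter = 7.5644
Total perimeter = 7.564

loops=1 perimeter=7.564


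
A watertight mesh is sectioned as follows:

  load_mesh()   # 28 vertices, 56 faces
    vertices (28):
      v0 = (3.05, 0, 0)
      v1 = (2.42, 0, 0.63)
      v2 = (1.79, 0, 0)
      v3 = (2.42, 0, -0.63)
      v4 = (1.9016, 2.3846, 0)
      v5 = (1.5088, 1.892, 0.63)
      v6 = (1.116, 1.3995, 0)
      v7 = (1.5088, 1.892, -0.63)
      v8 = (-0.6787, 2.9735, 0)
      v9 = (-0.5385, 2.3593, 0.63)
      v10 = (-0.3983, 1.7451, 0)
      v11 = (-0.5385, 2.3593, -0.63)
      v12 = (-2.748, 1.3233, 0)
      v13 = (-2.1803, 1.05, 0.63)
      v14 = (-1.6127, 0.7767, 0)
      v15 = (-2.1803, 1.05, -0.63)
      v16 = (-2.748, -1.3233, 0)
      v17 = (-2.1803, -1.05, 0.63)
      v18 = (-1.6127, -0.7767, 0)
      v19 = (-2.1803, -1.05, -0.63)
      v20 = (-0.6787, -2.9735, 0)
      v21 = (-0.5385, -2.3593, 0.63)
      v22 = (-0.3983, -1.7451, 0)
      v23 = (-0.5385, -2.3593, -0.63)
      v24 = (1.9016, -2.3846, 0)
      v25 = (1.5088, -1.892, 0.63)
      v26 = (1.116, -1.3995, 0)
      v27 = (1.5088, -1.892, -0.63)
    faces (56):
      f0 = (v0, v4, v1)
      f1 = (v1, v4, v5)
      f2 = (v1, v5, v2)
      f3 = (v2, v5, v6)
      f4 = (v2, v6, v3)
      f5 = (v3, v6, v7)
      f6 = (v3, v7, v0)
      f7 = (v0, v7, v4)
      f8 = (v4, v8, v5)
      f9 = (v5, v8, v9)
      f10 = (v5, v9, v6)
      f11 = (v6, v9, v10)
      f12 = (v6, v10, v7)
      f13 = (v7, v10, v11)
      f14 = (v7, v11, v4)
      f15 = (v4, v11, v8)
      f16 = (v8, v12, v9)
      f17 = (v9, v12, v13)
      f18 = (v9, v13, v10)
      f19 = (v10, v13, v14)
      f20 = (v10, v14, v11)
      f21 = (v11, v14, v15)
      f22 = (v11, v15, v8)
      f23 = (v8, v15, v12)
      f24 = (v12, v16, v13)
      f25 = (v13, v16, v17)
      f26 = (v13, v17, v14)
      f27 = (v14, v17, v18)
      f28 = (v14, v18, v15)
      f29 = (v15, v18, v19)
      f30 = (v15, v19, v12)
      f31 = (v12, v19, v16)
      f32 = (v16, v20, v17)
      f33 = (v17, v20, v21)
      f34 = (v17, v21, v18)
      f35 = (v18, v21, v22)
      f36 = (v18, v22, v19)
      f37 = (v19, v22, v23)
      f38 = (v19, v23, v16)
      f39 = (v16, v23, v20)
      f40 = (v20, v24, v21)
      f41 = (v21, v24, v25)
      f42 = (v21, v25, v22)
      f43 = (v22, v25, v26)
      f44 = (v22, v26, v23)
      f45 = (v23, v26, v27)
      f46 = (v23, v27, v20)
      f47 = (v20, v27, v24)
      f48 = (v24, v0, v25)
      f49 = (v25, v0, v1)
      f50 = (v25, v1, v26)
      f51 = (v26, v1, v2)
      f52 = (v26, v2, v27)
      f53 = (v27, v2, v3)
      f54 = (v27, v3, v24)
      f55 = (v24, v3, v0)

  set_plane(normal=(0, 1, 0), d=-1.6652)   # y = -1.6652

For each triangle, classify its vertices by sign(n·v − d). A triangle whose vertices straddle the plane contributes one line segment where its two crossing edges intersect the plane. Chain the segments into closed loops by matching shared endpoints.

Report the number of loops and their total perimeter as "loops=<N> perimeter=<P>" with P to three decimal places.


loops=2 perimeter=9.866

Straddling triangles (18 of 56):
  (v16,v20,v17) [+-+] → (-2.31927, -1.6652, 0)–(-1.70004, -1.6652, 0.428505)  len=0.7530
  (v17,v20,v21) [+--] → (-1.70004, -1.6652, 0.428505)–(-1.40887, -1.6652, 0.63)  len=0.3541
  (v17,v21,v18) [+-+] → (-1.40887, -1.6652, 0.63)–(-1.00962, -1.6652, 0.353693)  len=0.4855
  (v18,v21,v22) [+--] → (-1.00962, -1.6652, 0.353693)–(-0.498497, -1.6652, 0)  len=0.6216
  (v18,v22,v19) [+-+] → (-0.498497, -1.6652, 0)–(-0.603136, -1.6652, -0.0724169)  len=0.1273
  (v19,v22,v23) [+--] → (-0.603136, -1.6652, -0.0724169)–(-1.40887, -1.6652, -0.63)  len=0.9798
  (v19,v23,v16) [+-+] → (-1.40887, -1.6652, -0.63)–(-2.01882, -1.6652, -0.207912)  len=0.7418
  (v16,v23,v20) [+--] → (-2.01882, -1.6652, -0.207912)–(-2.31927, -1.6652, 0)  len=0.3654
  (v22,v25,v26) [--+] → (1.32791, -1.6652, 0.33988)–(-0.0482058, -1.6652, 0)  len=1.4175
  (v22,v26,v23) [-+-] → (-0.0482058, -1.6652, 0)–(0.657987, -1.6652, -0.174402)  len=0.7274
  (v23,v26,v27) [-+-] → (0.657987, -1.6652, -0.174402)–(1.32791, -1.6652, -0.33988)  len=0.6901
  (v24,v0,v25) [-+-] → (2.24806, -1.6652, 0)–(1.69355, -1.6652, 0.55448)  len=0.7842
  (v25,v0,v1) [-++] → (1.69355, -1.6652, 0.55448)–(1.61803, -1.6652, 0.63)  len=0.1068
  (v25,v1,v26) [-++] → (1.61803, -1.6652, 0.63)–(1.32791, -1.6652, 0.33988)  len=0.4103
  (v26,v2,v27) [++-] → (1.54251, -1.6652, -0.55448)–(1.32791, -1.6652, -0.33988)  len=0.3035
  (v27,v2,v3) [-++] → (1.54251, -1.6652, -0.55448)–(1.61803, -1.6652, -0.63)  len=0.1068
  (v27,v3,v24) [-+-] → (1.61803, -1.6652, -0.63)–(2.05799, -1.6652, -0.190062)  len=0.6222
  (v24,v3,v0) [-++] → (2.05799, -1.6652, -0.190062)–(2.24806, -1.6652, 0)  len=0.2688

Chained into 2 loop(s):
  loop 1: 8 segments, perimeter = 4.4285
  loop 2: 10 segments, perimeter = 5.4375
Total perimeter = 9.866


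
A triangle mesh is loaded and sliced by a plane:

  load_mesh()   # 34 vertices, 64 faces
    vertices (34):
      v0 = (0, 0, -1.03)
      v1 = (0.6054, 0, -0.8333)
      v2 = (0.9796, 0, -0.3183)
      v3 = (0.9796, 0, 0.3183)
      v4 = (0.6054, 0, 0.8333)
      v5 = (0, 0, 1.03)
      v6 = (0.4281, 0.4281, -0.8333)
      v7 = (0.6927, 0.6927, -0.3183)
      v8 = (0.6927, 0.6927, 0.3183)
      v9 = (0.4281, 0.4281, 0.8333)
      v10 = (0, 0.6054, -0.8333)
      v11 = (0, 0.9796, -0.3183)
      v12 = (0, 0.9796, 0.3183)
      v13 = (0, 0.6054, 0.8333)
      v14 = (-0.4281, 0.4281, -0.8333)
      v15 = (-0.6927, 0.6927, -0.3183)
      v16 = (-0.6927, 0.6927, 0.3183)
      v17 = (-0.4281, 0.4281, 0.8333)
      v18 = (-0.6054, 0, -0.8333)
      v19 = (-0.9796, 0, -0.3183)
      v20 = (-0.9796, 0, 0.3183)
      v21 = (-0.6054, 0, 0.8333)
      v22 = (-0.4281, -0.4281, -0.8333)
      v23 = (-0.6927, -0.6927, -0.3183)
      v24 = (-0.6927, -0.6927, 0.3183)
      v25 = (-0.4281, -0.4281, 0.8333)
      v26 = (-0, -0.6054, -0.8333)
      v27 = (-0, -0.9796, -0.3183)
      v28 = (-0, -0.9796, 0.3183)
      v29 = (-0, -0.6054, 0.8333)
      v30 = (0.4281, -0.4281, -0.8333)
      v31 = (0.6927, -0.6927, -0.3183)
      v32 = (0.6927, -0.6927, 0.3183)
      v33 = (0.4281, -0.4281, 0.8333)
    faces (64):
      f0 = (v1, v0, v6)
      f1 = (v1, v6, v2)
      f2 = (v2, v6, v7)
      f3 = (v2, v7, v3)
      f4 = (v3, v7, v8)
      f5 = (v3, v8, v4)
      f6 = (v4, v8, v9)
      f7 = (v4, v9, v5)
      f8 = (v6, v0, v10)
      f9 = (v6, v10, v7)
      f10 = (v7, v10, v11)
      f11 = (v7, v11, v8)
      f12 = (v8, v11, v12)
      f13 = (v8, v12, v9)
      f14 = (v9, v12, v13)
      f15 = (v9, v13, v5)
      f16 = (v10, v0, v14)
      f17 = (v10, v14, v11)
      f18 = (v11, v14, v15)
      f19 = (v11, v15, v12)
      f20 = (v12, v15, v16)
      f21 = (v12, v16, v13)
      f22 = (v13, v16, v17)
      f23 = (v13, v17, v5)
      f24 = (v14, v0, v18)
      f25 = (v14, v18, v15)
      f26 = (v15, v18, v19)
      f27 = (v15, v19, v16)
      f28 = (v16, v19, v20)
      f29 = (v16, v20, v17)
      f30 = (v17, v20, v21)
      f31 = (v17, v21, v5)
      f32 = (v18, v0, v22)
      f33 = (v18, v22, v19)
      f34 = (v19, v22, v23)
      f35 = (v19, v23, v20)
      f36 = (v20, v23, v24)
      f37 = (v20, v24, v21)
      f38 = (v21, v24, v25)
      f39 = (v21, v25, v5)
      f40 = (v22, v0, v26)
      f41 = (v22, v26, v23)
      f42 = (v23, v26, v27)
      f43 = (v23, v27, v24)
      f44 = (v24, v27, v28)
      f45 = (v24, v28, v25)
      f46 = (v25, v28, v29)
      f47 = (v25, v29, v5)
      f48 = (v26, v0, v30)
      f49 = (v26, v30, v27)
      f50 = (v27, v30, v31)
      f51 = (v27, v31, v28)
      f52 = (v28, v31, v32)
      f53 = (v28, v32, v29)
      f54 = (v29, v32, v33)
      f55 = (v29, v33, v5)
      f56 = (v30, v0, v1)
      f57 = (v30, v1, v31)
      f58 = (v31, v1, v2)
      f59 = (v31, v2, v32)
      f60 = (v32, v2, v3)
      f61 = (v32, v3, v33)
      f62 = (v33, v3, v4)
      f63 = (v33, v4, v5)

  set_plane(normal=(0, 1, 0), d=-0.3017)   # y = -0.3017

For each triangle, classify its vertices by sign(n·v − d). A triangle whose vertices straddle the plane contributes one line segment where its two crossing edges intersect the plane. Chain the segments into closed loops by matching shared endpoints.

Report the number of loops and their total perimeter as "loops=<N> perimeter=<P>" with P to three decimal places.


loops=1 perimeter=5.789

Straddling triangles (20 of 64):
  (v18,v0,v22) [++-] → (-0.3017, -0.3017, -0.891377)–(-0.480449, -0.3017, -0.8333)  len=0.1879
  (v18,v22,v19) [+-+] → (-0.480449, -0.3017, -0.8333)–(-0.590935, -0.3017, -0.681242)  len=0.1880
  (v19,v22,v23) [+--] → (-0.590935, -0.3017, -0.681242)–(-0.854643, -0.3017, -0.3183)  len=0.4486
  (v19,v23,v20) [+-+] → (-0.854643, -0.3017, -0.3183)–(-0.854643, -0.3017, 0.0410339)  len=0.3593
  (v20,v23,v24) [+--] → (-0.854643, -0.3017, 0.0410339)–(-0.854643, -0.3017, 0.3183)  len=0.2773
  (v20,v24,v21) [+-+] → (-0.854643, -0.3017, 0.3183)–(-0.643423, -0.3017, 0.608996)  len=0.3593
  (v21,v24,v25) [+--] → (-0.643423, -0.3017, 0.608996)–(-0.480449, -0.3017, 0.8333)  len=0.2773
  (v21,v25,v5) [+-+] → (-0.480449, -0.3017, 0.8333)–(-0.3017, -0.3017, 0.891377)  len=0.1879
  (v22,v0,v26) [-+-] → (-0.3017, -0.3017, -0.891377)–(0, -0.3017, -0.931975)  len=0.3044
  (v25,v29,v5) [--+] → (0, -0.3017, 0.931975)–(-0.3017, -0.3017, 0.891377)  len=0.3044
  (v26,v0,v30) [-+-] → (0, -0.3017, -0.931975)–(0.3017, -0.3017, -0.891377)  len=0.3044
  (v29,v33,v5) [--+] → (0.3017, -0.3017, 0.891377)–(0, -0.3017, 0.931975)  len=0.3044
  (v30,v0,v1) [-++] → (0.3017, -0.3017, -0.891377)–(0.480449, -0.3017, -0.8333)  len=0.1879
  (v30,v1,v31) [-+-] → (0.480449, -0.3017, -0.8333)–(0.643423, -0.3017, -0.608996)  len=0.2773
  (v31,v1,v2) [-++] → (0.643423, -0.3017, -0.608996)–(0.854643, -0.3017, -0.3183)  len=0.3593
  (v31,v2,v32) [-+-] → (0.854643, -0.3017, -0.3183)–(0.854643, -0.3017, -0.0410339)  len=0.2773
  (v32,v2,v3) [-++] → (0.854643, -0.3017, -0.0410339)–(0.854643, -0.3017, 0.3183)  len=0.3593
  (v32,v3,v33) [-+-] → (0.854643, -0.3017, 0.3183)–(0.590935, -0.3017, 0.681242)  len=0.4486
  (v33,v3,v4) [-++] → (0.590935, -0.3017, 0.681242)–(0.480449, -0.3017, 0.8333)  len=0.1880
  (v33,v4,v5) [-++] → (0.480449, -0.3017, 0.8333)–(0.3017, -0.3017, 0.891377)  len=0.1879

Chained into 1 loop(s):
  loop 1: 20 segments, perimeter = 5.7890
Total perimeter = 5.789


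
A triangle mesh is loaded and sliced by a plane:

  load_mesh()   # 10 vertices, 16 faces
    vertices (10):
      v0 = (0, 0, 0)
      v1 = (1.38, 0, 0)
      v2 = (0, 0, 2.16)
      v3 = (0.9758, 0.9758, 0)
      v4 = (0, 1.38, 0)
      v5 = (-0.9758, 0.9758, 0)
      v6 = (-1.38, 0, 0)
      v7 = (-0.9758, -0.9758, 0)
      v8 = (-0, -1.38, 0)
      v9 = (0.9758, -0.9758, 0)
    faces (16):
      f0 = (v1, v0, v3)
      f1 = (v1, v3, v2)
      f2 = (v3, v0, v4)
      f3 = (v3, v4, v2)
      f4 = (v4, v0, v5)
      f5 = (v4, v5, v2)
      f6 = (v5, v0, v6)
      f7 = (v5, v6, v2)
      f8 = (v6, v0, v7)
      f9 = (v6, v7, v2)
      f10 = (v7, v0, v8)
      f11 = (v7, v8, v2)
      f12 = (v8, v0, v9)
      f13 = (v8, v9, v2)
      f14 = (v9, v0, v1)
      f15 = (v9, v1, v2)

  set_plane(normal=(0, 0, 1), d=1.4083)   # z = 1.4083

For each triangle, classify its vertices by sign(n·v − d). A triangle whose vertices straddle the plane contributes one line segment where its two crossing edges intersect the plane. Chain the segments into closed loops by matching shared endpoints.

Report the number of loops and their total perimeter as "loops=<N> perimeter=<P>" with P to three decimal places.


Straddling triangles (8 of 16):
  (v1,v3,v2) [--+] → (0.339587, 0.339587, 1.4083)–(0.480253, 0, 1.4083)  len=0.3676
  (v3,v4,v2) [--+] → (0, 0.480253, 1.4083)–(0.339587, 0.339587, 1.4083)  len=0.3676
  (v4,v5,v2) [--+] → (-0.339587, 0.339587, 1.4083)–(0, 0.480253, 1.4083)  len=0.3676
  (v5,v6,v2) [--+] → (-0.480253, 0, 1.4083)–(-0.339587, 0.339587, 1.4083)  len=0.3676
  (v6,v7,v2) [--+] → (-0.339587, -0.339587, 1.4083)–(-0.480253, 0, 1.4083)  len=0.3676
  (v7,v8,v2) [--+] → (0, -0.480253, 1.4083)–(-0.339587, -0.339587, 1.4083)  len=0.3676
  (v8,v9,v2) [--+] → (0.339587, -0.339587, 1.4083)–(0, -0.480253, 1.4083)  len=0.3676
  (v9,v1,v2) [--+] → (0.480253, 0, 1.4083)–(0.339587, -0.339587, 1.4083)  len=0.3676

Chained into 1 loop(s):
  loop 1: 8 segments, perimeter = 2.9405
Total perimeter = 2.941

loops=1 perimeter=2.941


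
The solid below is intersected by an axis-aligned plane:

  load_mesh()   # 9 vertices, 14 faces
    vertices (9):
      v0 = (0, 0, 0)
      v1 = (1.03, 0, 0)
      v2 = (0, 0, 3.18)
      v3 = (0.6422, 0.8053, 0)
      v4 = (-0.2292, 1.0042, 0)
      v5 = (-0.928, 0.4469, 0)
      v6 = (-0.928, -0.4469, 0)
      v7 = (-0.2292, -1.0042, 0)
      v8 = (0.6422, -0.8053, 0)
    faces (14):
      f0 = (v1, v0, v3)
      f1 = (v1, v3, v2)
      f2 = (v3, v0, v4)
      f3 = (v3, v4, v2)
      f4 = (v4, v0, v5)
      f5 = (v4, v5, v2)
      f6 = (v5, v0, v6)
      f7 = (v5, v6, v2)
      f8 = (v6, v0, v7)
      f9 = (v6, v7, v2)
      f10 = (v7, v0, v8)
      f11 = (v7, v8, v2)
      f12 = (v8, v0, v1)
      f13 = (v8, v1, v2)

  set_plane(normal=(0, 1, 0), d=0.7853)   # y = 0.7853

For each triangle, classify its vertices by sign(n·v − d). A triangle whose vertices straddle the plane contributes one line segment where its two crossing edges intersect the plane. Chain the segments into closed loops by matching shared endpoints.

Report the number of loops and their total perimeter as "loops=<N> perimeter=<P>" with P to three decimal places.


Straddling triangles (6 of 14):
  (v1,v0,v3) [--+] → (0.626251, 0.7853, 0)–(0.651831, 0.7853, 0)  len=0.0256
  (v1,v3,v2) [-+-] → (0.651831, 0.7853, 0)–(0.626251, 0.7853, 0.0789768)  len=0.0830
  (v3,v0,v4) [+-+] → (0.626251, 0.7853, 0)–(-0.179238, 0.7853, 0)  len=0.8055
  (v3,v4,v2) [++-] → (-0.179238, 0.7853, 0.693191)–(0.626251, 0.7853, 0.0789768)  len=1.0130
  (v4,v0,v5) [+--] → (-0.179238, 0.7853, 0)–(-0.503679, 0.7853, 0)  len=0.3244
  (v4,v5,v2) [+--] → (-0.503679, 0.7853, 0)–(-0.179238, 0.7853, 0.693191)  len=0.7654

Chained into 1 loop(s):
  loop 1: 6 segments, perimeter = 3.0168
Total perimeter = 3.017

loops=1 perimeter=3.017


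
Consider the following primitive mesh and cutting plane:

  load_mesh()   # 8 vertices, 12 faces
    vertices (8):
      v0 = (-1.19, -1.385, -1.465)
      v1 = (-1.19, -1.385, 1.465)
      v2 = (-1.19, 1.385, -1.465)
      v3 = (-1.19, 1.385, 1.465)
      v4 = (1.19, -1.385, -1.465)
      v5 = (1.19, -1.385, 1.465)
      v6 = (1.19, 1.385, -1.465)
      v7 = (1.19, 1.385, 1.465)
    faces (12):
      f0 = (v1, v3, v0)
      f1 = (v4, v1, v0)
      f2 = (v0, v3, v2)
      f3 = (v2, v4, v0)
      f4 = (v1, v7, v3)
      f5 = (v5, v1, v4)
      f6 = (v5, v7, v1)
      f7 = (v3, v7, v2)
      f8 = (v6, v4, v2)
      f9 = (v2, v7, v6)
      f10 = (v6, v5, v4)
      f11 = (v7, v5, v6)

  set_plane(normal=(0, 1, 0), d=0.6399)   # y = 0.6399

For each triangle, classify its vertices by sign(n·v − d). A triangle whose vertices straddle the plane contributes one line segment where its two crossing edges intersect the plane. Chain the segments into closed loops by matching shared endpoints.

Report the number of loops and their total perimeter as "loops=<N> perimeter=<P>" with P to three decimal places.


Straddling triangles (8 of 12):
  (v1,v3,v0) [-+-] → (-1.19, 0.6399, 1.465)–(-1.19, 0.6399, 0.676862)  len=0.7881
  (v0,v3,v2) [-++] → (-1.19, 0.6399, 0.676862)–(-1.19, 0.6399, -1.465)  len=2.1419
  (v2,v4,v0) [+--] → (-0.549806, 0.6399, -1.465)–(-1.19, 0.6399, -1.465)  len=0.6402
  (v1,v7,v3) [-++] → (0.549806, 0.6399, 1.465)–(-1.19, 0.6399, 1.465)  len=1.7398
  (v5,v7,v1) [-+-] → (1.19, 0.6399, 1.465)–(0.549806, 0.6399, 1.465)  len=0.6402
  (v6,v4,v2) [+-+] → (1.19, 0.6399, -1.465)–(-0.549806, 0.6399, -1.465)  len=1.7398
  (v6,v5,v4) [+--] → (1.19, 0.6399, -0.676862)–(1.19, 0.6399, -1.465)  len=0.7881
  (v7,v5,v6) [+-+] → (1.19, 0.6399, 1.465)–(1.19, 0.6399, -0.676862)  len=2.1419

Chained into 1 loop(s):
  loop 1: 8 segments, perimeter = 10.6200
Total perimeter = 10.620

loops=1 perimeter=10.620
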